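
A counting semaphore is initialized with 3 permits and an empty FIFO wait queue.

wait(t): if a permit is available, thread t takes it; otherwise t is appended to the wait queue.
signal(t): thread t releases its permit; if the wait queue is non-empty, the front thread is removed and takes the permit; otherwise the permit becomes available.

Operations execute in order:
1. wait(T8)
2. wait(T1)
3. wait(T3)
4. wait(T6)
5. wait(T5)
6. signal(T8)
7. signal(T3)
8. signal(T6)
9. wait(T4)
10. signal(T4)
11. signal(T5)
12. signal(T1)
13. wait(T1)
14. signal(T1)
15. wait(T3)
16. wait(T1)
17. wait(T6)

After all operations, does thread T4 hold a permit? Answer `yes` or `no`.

Answer: no

Derivation:
Step 1: wait(T8) -> count=2 queue=[] holders={T8}
Step 2: wait(T1) -> count=1 queue=[] holders={T1,T8}
Step 3: wait(T3) -> count=0 queue=[] holders={T1,T3,T8}
Step 4: wait(T6) -> count=0 queue=[T6] holders={T1,T3,T8}
Step 5: wait(T5) -> count=0 queue=[T6,T5] holders={T1,T3,T8}
Step 6: signal(T8) -> count=0 queue=[T5] holders={T1,T3,T6}
Step 7: signal(T3) -> count=0 queue=[] holders={T1,T5,T6}
Step 8: signal(T6) -> count=1 queue=[] holders={T1,T5}
Step 9: wait(T4) -> count=0 queue=[] holders={T1,T4,T5}
Step 10: signal(T4) -> count=1 queue=[] holders={T1,T5}
Step 11: signal(T5) -> count=2 queue=[] holders={T1}
Step 12: signal(T1) -> count=3 queue=[] holders={none}
Step 13: wait(T1) -> count=2 queue=[] holders={T1}
Step 14: signal(T1) -> count=3 queue=[] holders={none}
Step 15: wait(T3) -> count=2 queue=[] holders={T3}
Step 16: wait(T1) -> count=1 queue=[] holders={T1,T3}
Step 17: wait(T6) -> count=0 queue=[] holders={T1,T3,T6}
Final holders: {T1,T3,T6} -> T4 not in holders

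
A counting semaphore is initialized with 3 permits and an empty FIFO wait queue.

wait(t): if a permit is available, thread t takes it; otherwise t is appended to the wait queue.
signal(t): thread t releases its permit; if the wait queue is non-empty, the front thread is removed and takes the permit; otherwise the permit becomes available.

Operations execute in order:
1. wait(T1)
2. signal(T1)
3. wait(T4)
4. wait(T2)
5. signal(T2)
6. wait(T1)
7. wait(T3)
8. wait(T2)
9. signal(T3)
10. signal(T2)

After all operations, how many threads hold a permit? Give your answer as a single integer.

Answer: 2

Derivation:
Step 1: wait(T1) -> count=2 queue=[] holders={T1}
Step 2: signal(T1) -> count=3 queue=[] holders={none}
Step 3: wait(T4) -> count=2 queue=[] holders={T4}
Step 4: wait(T2) -> count=1 queue=[] holders={T2,T4}
Step 5: signal(T2) -> count=2 queue=[] holders={T4}
Step 6: wait(T1) -> count=1 queue=[] holders={T1,T4}
Step 7: wait(T3) -> count=0 queue=[] holders={T1,T3,T4}
Step 8: wait(T2) -> count=0 queue=[T2] holders={T1,T3,T4}
Step 9: signal(T3) -> count=0 queue=[] holders={T1,T2,T4}
Step 10: signal(T2) -> count=1 queue=[] holders={T1,T4}
Final holders: {T1,T4} -> 2 thread(s)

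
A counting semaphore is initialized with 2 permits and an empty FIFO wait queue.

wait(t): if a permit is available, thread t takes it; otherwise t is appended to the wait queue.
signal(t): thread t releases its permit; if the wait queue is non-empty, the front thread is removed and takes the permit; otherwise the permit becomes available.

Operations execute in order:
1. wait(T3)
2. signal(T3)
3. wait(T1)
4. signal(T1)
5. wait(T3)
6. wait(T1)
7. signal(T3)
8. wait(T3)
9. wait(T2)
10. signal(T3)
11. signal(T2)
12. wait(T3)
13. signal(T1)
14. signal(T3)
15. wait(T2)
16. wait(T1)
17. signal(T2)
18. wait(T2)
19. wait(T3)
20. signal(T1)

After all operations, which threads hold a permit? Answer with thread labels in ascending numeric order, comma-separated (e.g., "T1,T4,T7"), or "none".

Answer: T2,T3

Derivation:
Step 1: wait(T3) -> count=1 queue=[] holders={T3}
Step 2: signal(T3) -> count=2 queue=[] holders={none}
Step 3: wait(T1) -> count=1 queue=[] holders={T1}
Step 4: signal(T1) -> count=2 queue=[] holders={none}
Step 5: wait(T3) -> count=1 queue=[] holders={T3}
Step 6: wait(T1) -> count=0 queue=[] holders={T1,T3}
Step 7: signal(T3) -> count=1 queue=[] holders={T1}
Step 8: wait(T3) -> count=0 queue=[] holders={T1,T3}
Step 9: wait(T2) -> count=0 queue=[T2] holders={T1,T3}
Step 10: signal(T3) -> count=0 queue=[] holders={T1,T2}
Step 11: signal(T2) -> count=1 queue=[] holders={T1}
Step 12: wait(T3) -> count=0 queue=[] holders={T1,T3}
Step 13: signal(T1) -> count=1 queue=[] holders={T3}
Step 14: signal(T3) -> count=2 queue=[] holders={none}
Step 15: wait(T2) -> count=1 queue=[] holders={T2}
Step 16: wait(T1) -> count=0 queue=[] holders={T1,T2}
Step 17: signal(T2) -> count=1 queue=[] holders={T1}
Step 18: wait(T2) -> count=0 queue=[] holders={T1,T2}
Step 19: wait(T3) -> count=0 queue=[T3] holders={T1,T2}
Step 20: signal(T1) -> count=0 queue=[] holders={T2,T3}
Final holders: T2,T3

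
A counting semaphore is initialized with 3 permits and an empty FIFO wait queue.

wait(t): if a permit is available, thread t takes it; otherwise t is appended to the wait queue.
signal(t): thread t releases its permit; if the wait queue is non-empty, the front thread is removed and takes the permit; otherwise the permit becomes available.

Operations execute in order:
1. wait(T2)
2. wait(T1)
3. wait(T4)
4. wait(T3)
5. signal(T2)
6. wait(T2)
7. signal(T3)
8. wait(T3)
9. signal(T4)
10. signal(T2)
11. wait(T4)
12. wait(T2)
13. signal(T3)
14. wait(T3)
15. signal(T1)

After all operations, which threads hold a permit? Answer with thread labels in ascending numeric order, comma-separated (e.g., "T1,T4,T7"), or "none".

Answer: T2,T3,T4

Derivation:
Step 1: wait(T2) -> count=2 queue=[] holders={T2}
Step 2: wait(T1) -> count=1 queue=[] holders={T1,T2}
Step 3: wait(T4) -> count=0 queue=[] holders={T1,T2,T4}
Step 4: wait(T3) -> count=0 queue=[T3] holders={T1,T2,T4}
Step 5: signal(T2) -> count=0 queue=[] holders={T1,T3,T4}
Step 6: wait(T2) -> count=0 queue=[T2] holders={T1,T3,T4}
Step 7: signal(T3) -> count=0 queue=[] holders={T1,T2,T4}
Step 8: wait(T3) -> count=0 queue=[T3] holders={T1,T2,T4}
Step 9: signal(T4) -> count=0 queue=[] holders={T1,T2,T3}
Step 10: signal(T2) -> count=1 queue=[] holders={T1,T3}
Step 11: wait(T4) -> count=0 queue=[] holders={T1,T3,T4}
Step 12: wait(T2) -> count=0 queue=[T2] holders={T1,T3,T4}
Step 13: signal(T3) -> count=0 queue=[] holders={T1,T2,T4}
Step 14: wait(T3) -> count=0 queue=[T3] holders={T1,T2,T4}
Step 15: signal(T1) -> count=0 queue=[] holders={T2,T3,T4}
Final holders: T2,T3,T4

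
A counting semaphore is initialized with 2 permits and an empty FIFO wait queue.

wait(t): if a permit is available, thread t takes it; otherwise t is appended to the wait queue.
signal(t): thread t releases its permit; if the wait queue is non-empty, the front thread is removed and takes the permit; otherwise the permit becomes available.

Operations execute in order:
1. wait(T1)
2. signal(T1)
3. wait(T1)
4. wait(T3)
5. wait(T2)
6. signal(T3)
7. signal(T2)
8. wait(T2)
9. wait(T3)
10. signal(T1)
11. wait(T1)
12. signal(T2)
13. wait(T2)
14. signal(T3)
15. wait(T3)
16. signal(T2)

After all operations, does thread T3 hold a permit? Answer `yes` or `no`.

Answer: yes

Derivation:
Step 1: wait(T1) -> count=1 queue=[] holders={T1}
Step 2: signal(T1) -> count=2 queue=[] holders={none}
Step 3: wait(T1) -> count=1 queue=[] holders={T1}
Step 4: wait(T3) -> count=0 queue=[] holders={T1,T3}
Step 5: wait(T2) -> count=0 queue=[T2] holders={T1,T3}
Step 6: signal(T3) -> count=0 queue=[] holders={T1,T2}
Step 7: signal(T2) -> count=1 queue=[] holders={T1}
Step 8: wait(T2) -> count=0 queue=[] holders={T1,T2}
Step 9: wait(T3) -> count=0 queue=[T3] holders={T1,T2}
Step 10: signal(T1) -> count=0 queue=[] holders={T2,T3}
Step 11: wait(T1) -> count=0 queue=[T1] holders={T2,T3}
Step 12: signal(T2) -> count=0 queue=[] holders={T1,T3}
Step 13: wait(T2) -> count=0 queue=[T2] holders={T1,T3}
Step 14: signal(T3) -> count=0 queue=[] holders={T1,T2}
Step 15: wait(T3) -> count=0 queue=[T3] holders={T1,T2}
Step 16: signal(T2) -> count=0 queue=[] holders={T1,T3}
Final holders: {T1,T3} -> T3 in holders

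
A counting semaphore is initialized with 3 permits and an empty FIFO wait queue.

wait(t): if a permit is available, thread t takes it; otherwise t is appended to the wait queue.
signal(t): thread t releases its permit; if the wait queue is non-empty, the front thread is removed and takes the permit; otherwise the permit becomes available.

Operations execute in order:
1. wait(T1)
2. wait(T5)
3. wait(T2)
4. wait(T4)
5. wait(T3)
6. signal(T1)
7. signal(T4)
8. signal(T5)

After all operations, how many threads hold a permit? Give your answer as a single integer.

Step 1: wait(T1) -> count=2 queue=[] holders={T1}
Step 2: wait(T5) -> count=1 queue=[] holders={T1,T5}
Step 3: wait(T2) -> count=0 queue=[] holders={T1,T2,T5}
Step 4: wait(T4) -> count=0 queue=[T4] holders={T1,T2,T5}
Step 5: wait(T3) -> count=0 queue=[T4,T3] holders={T1,T2,T5}
Step 6: signal(T1) -> count=0 queue=[T3] holders={T2,T4,T5}
Step 7: signal(T4) -> count=0 queue=[] holders={T2,T3,T5}
Step 8: signal(T5) -> count=1 queue=[] holders={T2,T3}
Final holders: {T2,T3} -> 2 thread(s)

Answer: 2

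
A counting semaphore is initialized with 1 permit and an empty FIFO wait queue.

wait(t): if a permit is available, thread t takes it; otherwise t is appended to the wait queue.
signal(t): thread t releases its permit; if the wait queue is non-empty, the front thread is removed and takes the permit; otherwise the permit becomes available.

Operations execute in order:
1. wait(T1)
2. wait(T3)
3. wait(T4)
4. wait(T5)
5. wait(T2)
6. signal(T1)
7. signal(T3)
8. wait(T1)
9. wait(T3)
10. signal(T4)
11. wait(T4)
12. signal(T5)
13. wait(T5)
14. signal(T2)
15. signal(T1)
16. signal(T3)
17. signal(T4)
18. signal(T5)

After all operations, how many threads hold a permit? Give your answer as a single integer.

Step 1: wait(T1) -> count=0 queue=[] holders={T1}
Step 2: wait(T3) -> count=0 queue=[T3] holders={T1}
Step 3: wait(T4) -> count=0 queue=[T3,T4] holders={T1}
Step 4: wait(T5) -> count=0 queue=[T3,T4,T5] holders={T1}
Step 5: wait(T2) -> count=0 queue=[T3,T4,T5,T2] holders={T1}
Step 6: signal(T1) -> count=0 queue=[T4,T5,T2] holders={T3}
Step 7: signal(T3) -> count=0 queue=[T5,T2] holders={T4}
Step 8: wait(T1) -> count=0 queue=[T5,T2,T1] holders={T4}
Step 9: wait(T3) -> count=0 queue=[T5,T2,T1,T3] holders={T4}
Step 10: signal(T4) -> count=0 queue=[T2,T1,T3] holders={T5}
Step 11: wait(T4) -> count=0 queue=[T2,T1,T3,T4] holders={T5}
Step 12: signal(T5) -> count=0 queue=[T1,T3,T4] holders={T2}
Step 13: wait(T5) -> count=0 queue=[T1,T3,T4,T5] holders={T2}
Step 14: signal(T2) -> count=0 queue=[T3,T4,T5] holders={T1}
Step 15: signal(T1) -> count=0 queue=[T4,T5] holders={T3}
Step 16: signal(T3) -> count=0 queue=[T5] holders={T4}
Step 17: signal(T4) -> count=0 queue=[] holders={T5}
Step 18: signal(T5) -> count=1 queue=[] holders={none}
Final holders: {none} -> 0 thread(s)

Answer: 0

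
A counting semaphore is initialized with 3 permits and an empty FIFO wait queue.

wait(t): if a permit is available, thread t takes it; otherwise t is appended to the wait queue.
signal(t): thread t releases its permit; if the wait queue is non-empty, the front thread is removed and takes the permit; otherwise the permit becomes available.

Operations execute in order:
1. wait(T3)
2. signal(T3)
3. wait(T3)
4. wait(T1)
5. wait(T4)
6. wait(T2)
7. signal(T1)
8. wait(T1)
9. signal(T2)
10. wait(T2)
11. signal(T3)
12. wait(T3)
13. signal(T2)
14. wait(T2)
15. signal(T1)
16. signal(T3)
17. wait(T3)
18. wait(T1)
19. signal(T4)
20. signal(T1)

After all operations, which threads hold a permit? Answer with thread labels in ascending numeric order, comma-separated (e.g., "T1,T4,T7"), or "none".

Answer: T2,T3

Derivation:
Step 1: wait(T3) -> count=2 queue=[] holders={T3}
Step 2: signal(T3) -> count=3 queue=[] holders={none}
Step 3: wait(T3) -> count=2 queue=[] holders={T3}
Step 4: wait(T1) -> count=1 queue=[] holders={T1,T3}
Step 5: wait(T4) -> count=0 queue=[] holders={T1,T3,T4}
Step 6: wait(T2) -> count=0 queue=[T2] holders={T1,T3,T4}
Step 7: signal(T1) -> count=0 queue=[] holders={T2,T3,T4}
Step 8: wait(T1) -> count=0 queue=[T1] holders={T2,T3,T4}
Step 9: signal(T2) -> count=0 queue=[] holders={T1,T3,T4}
Step 10: wait(T2) -> count=0 queue=[T2] holders={T1,T3,T4}
Step 11: signal(T3) -> count=0 queue=[] holders={T1,T2,T4}
Step 12: wait(T3) -> count=0 queue=[T3] holders={T1,T2,T4}
Step 13: signal(T2) -> count=0 queue=[] holders={T1,T3,T4}
Step 14: wait(T2) -> count=0 queue=[T2] holders={T1,T3,T4}
Step 15: signal(T1) -> count=0 queue=[] holders={T2,T3,T4}
Step 16: signal(T3) -> count=1 queue=[] holders={T2,T4}
Step 17: wait(T3) -> count=0 queue=[] holders={T2,T3,T4}
Step 18: wait(T1) -> count=0 queue=[T1] holders={T2,T3,T4}
Step 19: signal(T4) -> count=0 queue=[] holders={T1,T2,T3}
Step 20: signal(T1) -> count=1 queue=[] holders={T2,T3}
Final holders: T2,T3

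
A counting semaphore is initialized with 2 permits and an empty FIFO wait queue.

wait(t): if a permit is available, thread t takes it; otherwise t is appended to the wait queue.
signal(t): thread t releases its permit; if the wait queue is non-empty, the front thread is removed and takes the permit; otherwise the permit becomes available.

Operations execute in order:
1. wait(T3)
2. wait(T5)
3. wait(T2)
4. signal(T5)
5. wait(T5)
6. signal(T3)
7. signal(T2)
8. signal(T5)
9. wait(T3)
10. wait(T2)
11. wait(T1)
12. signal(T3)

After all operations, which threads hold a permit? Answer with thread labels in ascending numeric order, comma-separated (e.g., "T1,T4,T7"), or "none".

Step 1: wait(T3) -> count=1 queue=[] holders={T3}
Step 2: wait(T5) -> count=0 queue=[] holders={T3,T5}
Step 3: wait(T2) -> count=0 queue=[T2] holders={T3,T5}
Step 4: signal(T5) -> count=0 queue=[] holders={T2,T3}
Step 5: wait(T5) -> count=0 queue=[T5] holders={T2,T3}
Step 6: signal(T3) -> count=0 queue=[] holders={T2,T5}
Step 7: signal(T2) -> count=1 queue=[] holders={T5}
Step 8: signal(T5) -> count=2 queue=[] holders={none}
Step 9: wait(T3) -> count=1 queue=[] holders={T3}
Step 10: wait(T2) -> count=0 queue=[] holders={T2,T3}
Step 11: wait(T1) -> count=0 queue=[T1] holders={T2,T3}
Step 12: signal(T3) -> count=0 queue=[] holders={T1,T2}
Final holders: T1,T2

Answer: T1,T2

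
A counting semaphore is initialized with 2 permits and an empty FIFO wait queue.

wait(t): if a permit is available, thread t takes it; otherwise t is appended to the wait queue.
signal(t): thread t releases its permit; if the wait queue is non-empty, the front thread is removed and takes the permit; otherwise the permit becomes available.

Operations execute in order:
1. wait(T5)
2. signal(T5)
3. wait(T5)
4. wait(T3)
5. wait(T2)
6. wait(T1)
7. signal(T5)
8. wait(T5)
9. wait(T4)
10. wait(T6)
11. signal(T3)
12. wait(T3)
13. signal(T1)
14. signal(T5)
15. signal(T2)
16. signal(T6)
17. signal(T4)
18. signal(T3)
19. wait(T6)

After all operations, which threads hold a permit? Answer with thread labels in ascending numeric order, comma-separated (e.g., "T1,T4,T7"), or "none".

Answer: T6

Derivation:
Step 1: wait(T5) -> count=1 queue=[] holders={T5}
Step 2: signal(T5) -> count=2 queue=[] holders={none}
Step 3: wait(T5) -> count=1 queue=[] holders={T5}
Step 4: wait(T3) -> count=0 queue=[] holders={T3,T5}
Step 5: wait(T2) -> count=0 queue=[T2] holders={T3,T5}
Step 6: wait(T1) -> count=0 queue=[T2,T1] holders={T3,T5}
Step 7: signal(T5) -> count=0 queue=[T1] holders={T2,T3}
Step 8: wait(T5) -> count=0 queue=[T1,T5] holders={T2,T3}
Step 9: wait(T4) -> count=0 queue=[T1,T5,T4] holders={T2,T3}
Step 10: wait(T6) -> count=0 queue=[T1,T5,T4,T6] holders={T2,T3}
Step 11: signal(T3) -> count=0 queue=[T5,T4,T6] holders={T1,T2}
Step 12: wait(T3) -> count=0 queue=[T5,T4,T6,T3] holders={T1,T2}
Step 13: signal(T1) -> count=0 queue=[T4,T6,T3] holders={T2,T5}
Step 14: signal(T5) -> count=0 queue=[T6,T3] holders={T2,T4}
Step 15: signal(T2) -> count=0 queue=[T3] holders={T4,T6}
Step 16: signal(T6) -> count=0 queue=[] holders={T3,T4}
Step 17: signal(T4) -> count=1 queue=[] holders={T3}
Step 18: signal(T3) -> count=2 queue=[] holders={none}
Step 19: wait(T6) -> count=1 queue=[] holders={T6}
Final holders: T6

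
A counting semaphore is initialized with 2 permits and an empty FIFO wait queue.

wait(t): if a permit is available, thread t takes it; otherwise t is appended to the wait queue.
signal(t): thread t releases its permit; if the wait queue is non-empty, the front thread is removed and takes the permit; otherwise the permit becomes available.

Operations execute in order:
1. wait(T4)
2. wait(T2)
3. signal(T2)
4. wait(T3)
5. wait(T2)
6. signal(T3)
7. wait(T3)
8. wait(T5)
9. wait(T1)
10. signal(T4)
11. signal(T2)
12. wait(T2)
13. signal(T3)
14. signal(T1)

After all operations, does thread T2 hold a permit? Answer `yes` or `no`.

Step 1: wait(T4) -> count=1 queue=[] holders={T4}
Step 2: wait(T2) -> count=0 queue=[] holders={T2,T4}
Step 3: signal(T2) -> count=1 queue=[] holders={T4}
Step 4: wait(T3) -> count=0 queue=[] holders={T3,T4}
Step 5: wait(T2) -> count=0 queue=[T2] holders={T3,T4}
Step 6: signal(T3) -> count=0 queue=[] holders={T2,T4}
Step 7: wait(T3) -> count=0 queue=[T3] holders={T2,T4}
Step 8: wait(T5) -> count=0 queue=[T3,T5] holders={T2,T4}
Step 9: wait(T1) -> count=0 queue=[T3,T5,T1] holders={T2,T4}
Step 10: signal(T4) -> count=0 queue=[T5,T1] holders={T2,T3}
Step 11: signal(T2) -> count=0 queue=[T1] holders={T3,T5}
Step 12: wait(T2) -> count=0 queue=[T1,T2] holders={T3,T5}
Step 13: signal(T3) -> count=0 queue=[T2] holders={T1,T5}
Step 14: signal(T1) -> count=0 queue=[] holders={T2,T5}
Final holders: {T2,T5} -> T2 in holders

Answer: yes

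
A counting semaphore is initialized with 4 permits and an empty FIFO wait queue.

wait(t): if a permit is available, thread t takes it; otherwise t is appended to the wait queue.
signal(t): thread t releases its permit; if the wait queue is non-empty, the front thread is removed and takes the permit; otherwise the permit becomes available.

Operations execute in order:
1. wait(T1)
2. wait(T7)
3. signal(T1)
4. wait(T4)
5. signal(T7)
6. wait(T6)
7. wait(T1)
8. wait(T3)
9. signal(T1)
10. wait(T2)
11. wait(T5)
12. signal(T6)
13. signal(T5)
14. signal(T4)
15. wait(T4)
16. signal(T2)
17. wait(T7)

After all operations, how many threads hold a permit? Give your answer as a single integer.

Answer: 3

Derivation:
Step 1: wait(T1) -> count=3 queue=[] holders={T1}
Step 2: wait(T7) -> count=2 queue=[] holders={T1,T7}
Step 3: signal(T1) -> count=3 queue=[] holders={T7}
Step 4: wait(T4) -> count=2 queue=[] holders={T4,T7}
Step 5: signal(T7) -> count=3 queue=[] holders={T4}
Step 6: wait(T6) -> count=2 queue=[] holders={T4,T6}
Step 7: wait(T1) -> count=1 queue=[] holders={T1,T4,T6}
Step 8: wait(T3) -> count=0 queue=[] holders={T1,T3,T4,T6}
Step 9: signal(T1) -> count=1 queue=[] holders={T3,T4,T6}
Step 10: wait(T2) -> count=0 queue=[] holders={T2,T3,T4,T6}
Step 11: wait(T5) -> count=0 queue=[T5] holders={T2,T3,T4,T6}
Step 12: signal(T6) -> count=0 queue=[] holders={T2,T3,T4,T5}
Step 13: signal(T5) -> count=1 queue=[] holders={T2,T3,T4}
Step 14: signal(T4) -> count=2 queue=[] holders={T2,T3}
Step 15: wait(T4) -> count=1 queue=[] holders={T2,T3,T4}
Step 16: signal(T2) -> count=2 queue=[] holders={T3,T4}
Step 17: wait(T7) -> count=1 queue=[] holders={T3,T4,T7}
Final holders: {T3,T4,T7} -> 3 thread(s)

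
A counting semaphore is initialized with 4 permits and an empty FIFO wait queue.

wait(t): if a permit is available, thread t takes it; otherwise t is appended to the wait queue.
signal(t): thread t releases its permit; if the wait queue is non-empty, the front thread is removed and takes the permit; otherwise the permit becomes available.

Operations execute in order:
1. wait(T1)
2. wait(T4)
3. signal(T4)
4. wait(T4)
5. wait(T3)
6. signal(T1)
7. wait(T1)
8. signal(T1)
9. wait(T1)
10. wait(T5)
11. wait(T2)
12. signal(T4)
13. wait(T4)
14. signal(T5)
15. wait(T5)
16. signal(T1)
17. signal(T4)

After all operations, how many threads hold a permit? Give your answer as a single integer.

Answer: 3

Derivation:
Step 1: wait(T1) -> count=3 queue=[] holders={T1}
Step 2: wait(T4) -> count=2 queue=[] holders={T1,T4}
Step 3: signal(T4) -> count=3 queue=[] holders={T1}
Step 4: wait(T4) -> count=2 queue=[] holders={T1,T4}
Step 5: wait(T3) -> count=1 queue=[] holders={T1,T3,T4}
Step 6: signal(T1) -> count=2 queue=[] holders={T3,T4}
Step 7: wait(T1) -> count=1 queue=[] holders={T1,T3,T4}
Step 8: signal(T1) -> count=2 queue=[] holders={T3,T4}
Step 9: wait(T1) -> count=1 queue=[] holders={T1,T3,T4}
Step 10: wait(T5) -> count=0 queue=[] holders={T1,T3,T4,T5}
Step 11: wait(T2) -> count=0 queue=[T2] holders={T1,T3,T4,T5}
Step 12: signal(T4) -> count=0 queue=[] holders={T1,T2,T3,T5}
Step 13: wait(T4) -> count=0 queue=[T4] holders={T1,T2,T3,T5}
Step 14: signal(T5) -> count=0 queue=[] holders={T1,T2,T3,T4}
Step 15: wait(T5) -> count=0 queue=[T5] holders={T1,T2,T3,T4}
Step 16: signal(T1) -> count=0 queue=[] holders={T2,T3,T4,T5}
Step 17: signal(T4) -> count=1 queue=[] holders={T2,T3,T5}
Final holders: {T2,T3,T5} -> 3 thread(s)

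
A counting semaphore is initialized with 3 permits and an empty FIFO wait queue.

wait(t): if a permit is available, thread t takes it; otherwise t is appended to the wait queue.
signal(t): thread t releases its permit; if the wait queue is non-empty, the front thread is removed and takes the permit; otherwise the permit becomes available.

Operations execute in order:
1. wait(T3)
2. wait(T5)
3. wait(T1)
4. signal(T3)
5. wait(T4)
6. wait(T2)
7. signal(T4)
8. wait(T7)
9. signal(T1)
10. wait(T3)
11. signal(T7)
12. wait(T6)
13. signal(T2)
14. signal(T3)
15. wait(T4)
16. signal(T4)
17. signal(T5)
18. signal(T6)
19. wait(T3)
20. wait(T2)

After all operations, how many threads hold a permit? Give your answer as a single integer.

Step 1: wait(T3) -> count=2 queue=[] holders={T3}
Step 2: wait(T5) -> count=1 queue=[] holders={T3,T5}
Step 3: wait(T1) -> count=0 queue=[] holders={T1,T3,T5}
Step 4: signal(T3) -> count=1 queue=[] holders={T1,T5}
Step 5: wait(T4) -> count=0 queue=[] holders={T1,T4,T5}
Step 6: wait(T2) -> count=0 queue=[T2] holders={T1,T4,T5}
Step 7: signal(T4) -> count=0 queue=[] holders={T1,T2,T5}
Step 8: wait(T7) -> count=0 queue=[T7] holders={T1,T2,T5}
Step 9: signal(T1) -> count=0 queue=[] holders={T2,T5,T7}
Step 10: wait(T3) -> count=0 queue=[T3] holders={T2,T5,T7}
Step 11: signal(T7) -> count=0 queue=[] holders={T2,T3,T5}
Step 12: wait(T6) -> count=0 queue=[T6] holders={T2,T3,T5}
Step 13: signal(T2) -> count=0 queue=[] holders={T3,T5,T6}
Step 14: signal(T3) -> count=1 queue=[] holders={T5,T6}
Step 15: wait(T4) -> count=0 queue=[] holders={T4,T5,T6}
Step 16: signal(T4) -> count=1 queue=[] holders={T5,T6}
Step 17: signal(T5) -> count=2 queue=[] holders={T6}
Step 18: signal(T6) -> count=3 queue=[] holders={none}
Step 19: wait(T3) -> count=2 queue=[] holders={T3}
Step 20: wait(T2) -> count=1 queue=[] holders={T2,T3}
Final holders: {T2,T3} -> 2 thread(s)

Answer: 2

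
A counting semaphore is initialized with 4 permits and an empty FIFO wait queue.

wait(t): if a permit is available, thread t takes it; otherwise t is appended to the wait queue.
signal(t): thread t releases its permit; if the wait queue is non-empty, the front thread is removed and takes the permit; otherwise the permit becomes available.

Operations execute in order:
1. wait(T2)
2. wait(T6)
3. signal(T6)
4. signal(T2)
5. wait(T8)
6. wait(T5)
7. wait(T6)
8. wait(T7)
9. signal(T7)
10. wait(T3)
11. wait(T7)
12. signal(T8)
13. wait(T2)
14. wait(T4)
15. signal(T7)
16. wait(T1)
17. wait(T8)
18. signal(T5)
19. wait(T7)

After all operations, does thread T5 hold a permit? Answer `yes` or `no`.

Answer: no

Derivation:
Step 1: wait(T2) -> count=3 queue=[] holders={T2}
Step 2: wait(T6) -> count=2 queue=[] holders={T2,T6}
Step 3: signal(T6) -> count=3 queue=[] holders={T2}
Step 4: signal(T2) -> count=4 queue=[] holders={none}
Step 5: wait(T8) -> count=3 queue=[] holders={T8}
Step 6: wait(T5) -> count=2 queue=[] holders={T5,T8}
Step 7: wait(T6) -> count=1 queue=[] holders={T5,T6,T8}
Step 8: wait(T7) -> count=0 queue=[] holders={T5,T6,T7,T8}
Step 9: signal(T7) -> count=1 queue=[] holders={T5,T6,T8}
Step 10: wait(T3) -> count=0 queue=[] holders={T3,T5,T6,T8}
Step 11: wait(T7) -> count=0 queue=[T7] holders={T3,T5,T6,T8}
Step 12: signal(T8) -> count=0 queue=[] holders={T3,T5,T6,T7}
Step 13: wait(T2) -> count=0 queue=[T2] holders={T3,T5,T6,T7}
Step 14: wait(T4) -> count=0 queue=[T2,T4] holders={T3,T5,T6,T7}
Step 15: signal(T7) -> count=0 queue=[T4] holders={T2,T3,T5,T6}
Step 16: wait(T1) -> count=0 queue=[T4,T1] holders={T2,T3,T5,T6}
Step 17: wait(T8) -> count=0 queue=[T4,T1,T8] holders={T2,T3,T5,T6}
Step 18: signal(T5) -> count=0 queue=[T1,T8] holders={T2,T3,T4,T6}
Step 19: wait(T7) -> count=0 queue=[T1,T8,T7] holders={T2,T3,T4,T6}
Final holders: {T2,T3,T4,T6} -> T5 not in holders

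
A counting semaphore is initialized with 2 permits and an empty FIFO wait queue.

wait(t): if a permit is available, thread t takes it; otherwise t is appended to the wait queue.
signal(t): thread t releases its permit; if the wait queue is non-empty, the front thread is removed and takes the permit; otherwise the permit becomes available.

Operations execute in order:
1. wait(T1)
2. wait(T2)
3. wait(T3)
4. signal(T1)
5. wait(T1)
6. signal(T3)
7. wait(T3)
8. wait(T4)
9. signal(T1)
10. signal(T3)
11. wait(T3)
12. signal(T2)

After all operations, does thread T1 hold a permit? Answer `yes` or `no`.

Answer: no

Derivation:
Step 1: wait(T1) -> count=1 queue=[] holders={T1}
Step 2: wait(T2) -> count=0 queue=[] holders={T1,T2}
Step 3: wait(T3) -> count=0 queue=[T3] holders={T1,T2}
Step 4: signal(T1) -> count=0 queue=[] holders={T2,T3}
Step 5: wait(T1) -> count=0 queue=[T1] holders={T2,T3}
Step 6: signal(T3) -> count=0 queue=[] holders={T1,T2}
Step 7: wait(T3) -> count=0 queue=[T3] holders={T1,T2}
Step 8: wait(T4) -> count=0 queue=[T3,T4] holders={T1,T2}
Step 9: signal(T1) -> count=0 queue=[T4] holders={T2,T3}
Step 10: signal(T3) -> count=0 queue=[] holders={T2,T4}
Step 11: wait(T3) -> count=0 queue=[T3] holders={T2,T4}
Step 12: signal(T2) -> count=0 queue=[] holders={T3,T4}
Final holders: {T3,T4} -> T1 not in holders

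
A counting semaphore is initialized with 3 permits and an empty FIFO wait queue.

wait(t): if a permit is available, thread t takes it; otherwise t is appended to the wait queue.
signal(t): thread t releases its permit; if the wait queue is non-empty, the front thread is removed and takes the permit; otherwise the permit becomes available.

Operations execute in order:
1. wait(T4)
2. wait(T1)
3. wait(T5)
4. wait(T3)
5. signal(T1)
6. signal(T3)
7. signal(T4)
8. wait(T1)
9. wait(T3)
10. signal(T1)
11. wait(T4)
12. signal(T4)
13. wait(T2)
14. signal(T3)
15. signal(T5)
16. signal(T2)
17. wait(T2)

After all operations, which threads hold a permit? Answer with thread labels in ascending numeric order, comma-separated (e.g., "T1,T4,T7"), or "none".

Answer: T2

Derivation:
Step 1: wait(T4) -> count=2 queue=[] holders={T4}
Step 2: wait(T1) -> count=1 queue=[] holders={T1,T4}
Step 3: wait(T5) -> count=0 queue=[] holders={T1,T4,T5}
Step 4: wait(T3) -> count=0 queue=[T3] holders={T1,T4,T5}
Step 5: signal(T1) -> count=0 queue=[] holders={T3,T4,T5}
Step 6: signal(T3) -> count=1 queue=[] holders={T4,T5}
Step 7: signal(T4) -> count=2 queue=[] holders={T5}
Step 8: wait(T1) -> count=1 queue=[] holders={T1,T5}
Step 9: wait(T3) -> count=0 queue=[] holders={T1,T3,T5}
Step 10: signal(T1) -> count=1 queue=[] holders={T3,T5}
Step 11: wait(T4) -> count=0 queue=[] holders={T3,T4,T5}
Step 12: signal(T4) -> count=1 queue=[] holders={T3,T5}
Step 13: wait(T2) -> count=0 queue=[] holders={T2,T3,T5}
Step 14: signal(T3) -> count=1 queue=[] holders={T2,T5}
Step 15: signal(T5) -> count=2 queue=[] holders={T2}
Step 16: signal(T2) -> count=3 queue=[] holders={none}
Step 17: wait(T2) -> count=2 queue=[] holders={T2}
Final holders: T2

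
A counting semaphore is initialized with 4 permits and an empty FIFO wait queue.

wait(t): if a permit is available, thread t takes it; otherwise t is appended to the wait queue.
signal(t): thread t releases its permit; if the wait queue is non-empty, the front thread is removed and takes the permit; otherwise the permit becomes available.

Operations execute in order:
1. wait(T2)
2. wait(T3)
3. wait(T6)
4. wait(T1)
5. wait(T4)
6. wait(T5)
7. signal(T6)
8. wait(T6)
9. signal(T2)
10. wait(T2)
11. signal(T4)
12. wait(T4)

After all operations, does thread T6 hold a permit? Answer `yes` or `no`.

Answer: yes

Derivation:
Step 1: wait(T2) -> count=3 queue=[] holders={T2}
Step 2: wait(T3) -> count=2 queue=[] holders={T2,T3}
Step 3: wait(T6) -> count=1 queue=[] holders={T2,T3,T6}
Step 4: wait(T1) -> count=0 queue=[] holders={T1,T2,T3,T6}
Step 5: wait(T4) -> count=0 queue=[T4] holders={T1,T2,T3,T6}
Step 6: wait(T5) -> count=0 queue=[T4,T5] holders={T1,T2,T3,T6}
Step 7: signal(T6) -> count=0 queue=[T5] holders={T1,T2,T3,T4}
Step 8: wait(T6) -> count=0 queue=[T5,T6] holders={T1,T2,T3,T4}
Step 9: signal(T2) -> count=0 queue=[T6] holders={T1,T3,T4,T5}
Step 10: wait(T2) -> count=0 queue=[T6,T2] holders={T1,T3,T4,T5}
Step 11: signal(T4) -> count=0 queue=[T2] holders={T1,T3,T5,T6}
Step 12: wait(T4) -> count=0 queue=[T2,T4] holders={T1,T3,T5,T6}
Final holders: {T1,T3,T5,T6} -> T6 in holders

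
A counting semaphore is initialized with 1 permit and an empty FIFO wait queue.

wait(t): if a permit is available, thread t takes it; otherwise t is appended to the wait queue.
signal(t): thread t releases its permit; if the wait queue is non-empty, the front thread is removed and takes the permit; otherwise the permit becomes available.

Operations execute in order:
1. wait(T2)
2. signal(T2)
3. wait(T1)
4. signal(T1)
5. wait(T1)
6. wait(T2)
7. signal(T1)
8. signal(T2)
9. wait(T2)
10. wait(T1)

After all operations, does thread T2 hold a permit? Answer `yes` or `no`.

Answer: yes

Derivation:
Step 1: wait(T2) -> count=0 queue=[] holders={T2}
Step 2: signal(T2) -> count=1 queue=[] holders={none}
Step 3: wait(T1) -> count=0 queue=[] holders={T1}
Step 4: signal(T1) -> count=1 queue=[] holders={none}
Step 5: wait(T1) -> count=0 queue=[] holders={T1}
Step 6: wait(T2) -> count=0 queue=[T2] holders={T1}
Step 7: signal(T1) -> count=0 queue=[] holders={T2}
Step 8: signal(T2) -> count=1 queue=[] holders={none}
Step 9: wait(T2) -> count=0 queue=[] holders={T2}
Step 10: wait(T1) -> count=0 queue=[T1] holders={T2}
Final holders: {T2} -> T2 in holders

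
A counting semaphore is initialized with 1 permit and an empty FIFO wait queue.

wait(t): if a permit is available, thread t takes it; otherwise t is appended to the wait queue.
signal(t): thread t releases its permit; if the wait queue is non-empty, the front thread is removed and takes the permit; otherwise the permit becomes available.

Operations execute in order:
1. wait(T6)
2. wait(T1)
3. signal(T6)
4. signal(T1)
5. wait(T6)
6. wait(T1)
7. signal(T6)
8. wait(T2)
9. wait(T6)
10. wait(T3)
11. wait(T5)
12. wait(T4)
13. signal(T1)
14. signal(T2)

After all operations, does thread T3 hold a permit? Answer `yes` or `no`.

Step 1: wait(T6) -> count=0 queue=[] holders={T6}
Step 2: wait(T1) -> count=0 queue=[T1] holders={T6}
Step 3: signal(T6) -> count=0 queue=[] holders={T1}
Step 4: signal(T1) -> count=1 queue=[] holders={none}
Step 5: wait(T6) -> count=0 queue=[] holders={T6}
Step 6: wait(T1) -> count=0 queue=[T1] holders={T6}
Step 7: signal(T6) -> count=0 queue=[] holders={T1}
Step 8: wait(T2) -> count=0 queue=[T2] holders={T1}
Step 9: wait(T6) -> count=0 queue=[T2,T6] holders={T1}
Step 10: wait(T3) -> count=0 queue=[T2,T6,T3] holders={T1}
Step 11: wait(T5) -> count=0 queue=[T2,T6,T3,T5] holders={T1}
Step 12: wait(T4) -> count=0 queue=[T2,T6,T3,T5,T4] holders={T1}
Step 13: signal(T1) -> count=0 queue=[T6,T3,T5,T4] holders={T2}
Step 14: signal(T2) -> count=0 queue=[T3,T5,T4] holders={T6}
Final holders: {T6} -> T3 not in holders

Answer: no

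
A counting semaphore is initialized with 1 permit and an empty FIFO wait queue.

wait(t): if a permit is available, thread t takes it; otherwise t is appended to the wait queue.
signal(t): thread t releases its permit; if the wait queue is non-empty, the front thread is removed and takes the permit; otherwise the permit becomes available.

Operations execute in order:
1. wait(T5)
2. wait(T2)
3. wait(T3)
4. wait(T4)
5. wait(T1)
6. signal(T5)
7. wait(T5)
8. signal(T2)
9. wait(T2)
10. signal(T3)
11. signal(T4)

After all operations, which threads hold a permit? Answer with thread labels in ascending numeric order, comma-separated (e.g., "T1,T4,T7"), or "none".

Answer: T1

Derivation:
Step 1: wait(T5) -> count=0 queue=[] holders={T5}
Step 2: wait(T2) -> count=0 queue=[T2] holders={T5}
Step 3: wait(T3) -> count=0 queue=[T2,T3] holders={T5}
Step 4: wait(T4) -> count=0 queue=[T2,T3,T4] holders={T5}
Step 5: wait(T1) -> count=0 queue=[T2,T3,T4,T1] holders={T5}
Step 6: signal(T5) -> count=0 queue=[T3,T4,T1] holders={T2}
Step 7: wait(T5) -> count=0 queue=[T3,T4,T1,T5] holders={T2}
Step 8: signal(T2) -> count=0 queue=[T4,T1,T5] holders={T3}
Step 9: wait(T2) -> count=0 queue=[T4,T1,T5,T2] holders={T3}
Step 10: signal(T3) -> count=0 queue=[T1,T5,T2] holders={T4}
Step 11: signal(T4) -> count=0 queue=[T5,T2] holders={T1}
Final holders: T1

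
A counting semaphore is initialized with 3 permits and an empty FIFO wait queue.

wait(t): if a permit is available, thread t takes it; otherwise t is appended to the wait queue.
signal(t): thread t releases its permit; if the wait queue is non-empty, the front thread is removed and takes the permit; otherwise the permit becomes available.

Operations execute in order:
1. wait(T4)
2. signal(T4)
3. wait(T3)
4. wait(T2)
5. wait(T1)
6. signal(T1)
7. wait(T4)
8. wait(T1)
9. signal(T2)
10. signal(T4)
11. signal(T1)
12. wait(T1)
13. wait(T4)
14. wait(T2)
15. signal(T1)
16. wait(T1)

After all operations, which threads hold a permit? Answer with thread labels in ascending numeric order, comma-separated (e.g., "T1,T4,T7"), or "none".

Answer: T2,T3,T4

Derivation:
Step 1: wait(T4) -> count=2 queue=[] holders={T4}
Step 2: signal(T4) -> count=3 queue=[] holders={none}
Step 3: wait(T3) -> count=2 queue=[] holders={T3}
Step 4: wait(T2) -> count=1 queue=[] holders={T2,T3}
Step 5: wait(T1) -> count=0 queue=[] holders={T1,T2,T3}
Step 6: signal(T1) -> count=1 queue=[] holders={T2,T3}
Step 7: wait(T4) -> count=0 queue=[] holders={T2,T3,T4}
Step 8: wait(T1) -> count=0 queue=[T1] holders={T2,T3,T4}
Step 9: signal(T2) -> count=0 queue=[] holders={T1,T3,T4}
Step 10: signal(T4) -> count=1 queue=[] holders={T1,T3}
Step 11: signal(T1) -> count=2 queue=[] holders={T3}
Step 12: wait(T1) -> count=1 queue=[] holders={T1,T3}
Step 13: wait(T4) -> count=0 queue=[] holders={T1,T3,T4}
Step 14: wait(T2) -> count=0 queue=[T2] holders={T1,T3,T4}
Step 15: signal(T1) -> count=0 queue=[] holders={T2,T3,T4}
Step 16: wait(T1) -> count=0 queue=[T1] holders={T2,T3,T4}
Final holders: T2,T3,T4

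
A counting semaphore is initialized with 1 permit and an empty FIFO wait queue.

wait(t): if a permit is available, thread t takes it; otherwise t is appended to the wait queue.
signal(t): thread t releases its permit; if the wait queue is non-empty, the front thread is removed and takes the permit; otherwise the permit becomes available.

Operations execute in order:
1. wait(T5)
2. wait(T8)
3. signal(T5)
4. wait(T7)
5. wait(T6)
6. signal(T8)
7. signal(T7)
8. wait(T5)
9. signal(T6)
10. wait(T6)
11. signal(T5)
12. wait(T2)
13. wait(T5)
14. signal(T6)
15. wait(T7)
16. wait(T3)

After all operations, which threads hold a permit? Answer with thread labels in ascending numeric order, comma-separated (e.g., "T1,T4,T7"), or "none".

Answer: T2

Derivation:
Step 1: wait(T5) -> count=0 queue=[] holders={T5}
Step 2: wait(T8) -> count=0 queue=[T8] holders={T5}
Step 3: signal(T5) -> count=0 queue=[] holders={T8}
Step 4: wait(T7) -> count=0 queue=[T7] holders={T8}
Step 5: wait(T6) -> count=0 queue=[T7,T6] holders={T8}
Step 6: signal(T8) -> count=0 queue=[T6] holders={T7}
Step 7: signal(T7) -> count=0 queue=[] holders={T6}
Step 8: wait(T5) -> count=0 queue=[T5] holders={T6}
Step 9: signal(T6) -> count=0 queue=[] holders={T5}
Step 10: wait(T6) -> count=0 queue=[T6] holders={T5}
Step 11: signal(T5) -> count=0 queue=[] holders={T6}
Step 12: wait(T2) -> count=0 queue=[T2] holders={T6}
Step 13: wait(T5) -> count=0 queue=[T2,T5] holders={T6}
Step 14: signal(T6) -> count=0 queue=[T5] holders={T2}
Step 15: wait(T7) -> count=0 queue=[T5,T7] holders={T2}
Step 16: wait(T3) -> count=0 queue=[T5,T7,T3] holders={T2}
Final holders: T2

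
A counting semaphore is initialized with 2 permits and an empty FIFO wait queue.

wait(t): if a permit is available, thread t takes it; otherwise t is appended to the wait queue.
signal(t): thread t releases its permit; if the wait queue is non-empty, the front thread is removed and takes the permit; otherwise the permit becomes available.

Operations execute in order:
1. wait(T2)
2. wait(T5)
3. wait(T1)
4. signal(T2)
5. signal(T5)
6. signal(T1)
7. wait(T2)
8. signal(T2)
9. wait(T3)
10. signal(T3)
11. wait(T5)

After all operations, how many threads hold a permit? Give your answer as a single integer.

Step 1: wait(T2) -> count=1 queue=[] holders={T2}
Step 2: wait(T5) -> count=0 queue=[] holders={T2,T5}
Step 3: wait(T1) -> count=0 queue=[T1] holders={T2,T5}
Step 4: signal(T2) -> count=0 queue=[] holders={T1,T5}
Step 5: signal(T5) -> count=1 queue=[] holders={T1}
Step 6: signal(T1) -> count=2 queue=[] holders={none}
Step 7: wait(T2) -> count=1 queue=[] holders={T2}
Step 8: signal(T2) -> count=2 queue=[] holders={none}
Step 9: wait(T3) -> count=1 queue=[] holders={T3}
Step 10: signal(T3) -> count=2 queue=[] holders={none}
Step 11: wait(T5) -> count=1 queue=[] holders={T5}
Final holders: {T5} -> 1 thread(s)

Answer: 1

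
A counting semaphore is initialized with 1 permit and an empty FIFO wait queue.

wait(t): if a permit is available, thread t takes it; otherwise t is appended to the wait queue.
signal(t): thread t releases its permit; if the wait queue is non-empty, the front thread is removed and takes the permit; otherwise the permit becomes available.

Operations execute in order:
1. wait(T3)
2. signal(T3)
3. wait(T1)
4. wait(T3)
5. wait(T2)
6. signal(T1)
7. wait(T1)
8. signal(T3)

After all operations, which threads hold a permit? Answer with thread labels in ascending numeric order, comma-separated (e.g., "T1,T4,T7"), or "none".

Answer: T2

Derivation:
Step 1: wait(T3) -> count=0 queue=[] holders={T3}
Step 2: signal(T3) -> count=1 queue=[] holders={none}
Step 3: wait(T1) -> count=0 queue=[] holders={T1}
Step 4: wait(T3) -> count=0 queue=[T3] holders={T1}
Step 5: wait(T2) -> count=0 queue=[T3,T2] holders={T1}
Step 6: signal(T1) -> count=0 queue=[T2] holders={T3}
Step 7: wait(T1) -> count=0 queue=[T2,T1] holders={T3}
Step 8: signal(T3) -> count=0 queue=[T1] holders={T2}
Final holders: T2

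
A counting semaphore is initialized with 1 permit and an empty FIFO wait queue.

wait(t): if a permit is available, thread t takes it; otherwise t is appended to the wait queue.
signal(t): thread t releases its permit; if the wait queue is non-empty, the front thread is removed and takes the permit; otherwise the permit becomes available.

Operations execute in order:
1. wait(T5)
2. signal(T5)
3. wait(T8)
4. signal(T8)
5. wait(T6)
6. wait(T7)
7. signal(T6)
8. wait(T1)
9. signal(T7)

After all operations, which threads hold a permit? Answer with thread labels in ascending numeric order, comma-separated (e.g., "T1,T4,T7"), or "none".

Answer: T1

Derivation:
Step 1: wait(T5) -> count=0 queue=[] holders={T5}
Step 2: signal(T5) -> count=1 queue=[] holders={none}
Step 3: wait(T8) -> count=0 queue=[] holders={T8}
Step 4: signal(T8) -> count=1 queue=[] holders={none}
Step 5: wait(T6) -> count=0 queue=[] holders={T6}
Step 6: wait(T7) -> count=0 queue=[T7] holders={T6}
Step 7: signal(T6) -> count=0 queue=[] holders={T7}
Step 8: wait(T1) -> count=0 queue=[T1] holders={T7}
Step 9: signal(T7) -> count=0 queue=[] holders={T1}
Final holders: T1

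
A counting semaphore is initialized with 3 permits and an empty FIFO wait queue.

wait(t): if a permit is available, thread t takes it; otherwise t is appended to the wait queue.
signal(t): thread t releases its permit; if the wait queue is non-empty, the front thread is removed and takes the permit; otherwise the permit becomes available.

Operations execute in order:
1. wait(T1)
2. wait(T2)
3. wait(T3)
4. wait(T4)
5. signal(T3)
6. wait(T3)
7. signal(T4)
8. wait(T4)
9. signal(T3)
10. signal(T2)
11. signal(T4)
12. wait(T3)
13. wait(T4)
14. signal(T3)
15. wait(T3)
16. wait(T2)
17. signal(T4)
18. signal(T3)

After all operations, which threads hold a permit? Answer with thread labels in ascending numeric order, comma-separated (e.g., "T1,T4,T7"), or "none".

Answer: T1,T2

Derivation:
Step 1: wait(T1) -> count=2 queue=[] holders={T1}
Step 2: wait(T2) -> count=1 queue=[] holders={T1,T2}
Step 3: wait(T3) -> count=0 queue=[] holders={T1,T2,T3}
Step 4: wait(T4) -> count=0 queue=[T4] holders={T1,T2,T3}
Step 5: signal(T3) -> count=0 queue=[] holders={T1,T2,T4}
Step 6: wait(T3) -> count=0 queue=[T3] holders={T1,T2,T4}
Step 7: signal(T4) -> count=0 queue=[] holders={T1,T2,T3}
Step 8: wait(T4) -> count=0 queue=[T4] holders={T1,T2,T3}
Step 9: signal(T3) -> count=0 queue=[] holders={T1,T2,T4}
Step 10: signal(T2) -> count=1 queue=[] holders={T1,T4}
Step 11: signal(T4) -> count=2 queue=[] holders={T1}
Step 12: wait(T3) -> count=1 queue=[] holders={T1,T3}
Step 13: wait(T4) -> count=0 queue=[] holders={T1,T3,T4}
Step 14: signal(T3) -> count=1 queue=[] holders={T1,T4}
Step 15: wait(T3) -> count=0 queue=[] holders={T1,T3,T4}
Step 16: wait(T2) -> count=0 queue=[T2] holders={T1,T3,T4}
Step 17: signal(T4) -> count=0 queue=[] holders={T1,T2,T3}
Step 18: signal(T3) -> count=1 queue=[] holders={T1,T2}
Final holders: T1,T2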